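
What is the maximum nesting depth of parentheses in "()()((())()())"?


Input: "()()((())()())"
Tracking depth:
  Position 0 '(': depth becomes 1
  Position 1 ')': depth becomes 0
  Position 2 '(': depth becomes 1
  Position 3 ')': depth becomes 0
  Position 4 '(': depth becomes 1
  Position 5 '(': depth becomes 2
  Position 6 '(': depth becomes 3
  Position 7 ')': depth becomes 2
  Position 8 ')': depth becomes 1
  Position 9 '(': depth becomes 2
  Position 10 ')': depth becomes 1
  Position 11 '(': depth becomes 2
  Position 12 ')': depth becomes 1
  Position 13 ')': depth becomes 0
Maximum depth reached: 3

3


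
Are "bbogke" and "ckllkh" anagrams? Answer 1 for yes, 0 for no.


Strings: "bbogke", "ckllkh"
Sorted first:  bbegko
Sorted second: chkkll
Differ at position 0: 'b' vs 'c' => not anagrams

0


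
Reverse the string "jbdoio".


Input: jbdoio
Reading characters right to left:
  Position 5: 'o'
  Position 4: 'i'
  Position 3: 'o'
  Position 2: 'd'
  Position 1: 'b'
  Position 0: 'j'
Reversed: oiodbj

oiodbj


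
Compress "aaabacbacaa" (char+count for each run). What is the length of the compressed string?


Input: aaabacbacaa
Runs:
  'a' x 3 => "a3"
  'b' x 1 => "b1"
  'a' x 1 => "a1"
  'c' x 1 => "c1"
  'b' x 1 => "b1"
  'a' x 1 => "a1"
  'c' x 1 => "c1"
  'a' x 2 => "a2"
Compressed: "a3b1a1c1b1a1c1a2"
Compressed length: 16

16


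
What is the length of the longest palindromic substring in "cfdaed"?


Input: "cfdaed"
Checking substrings for palindromes:
  No multi-char palindromic substrings found
Longest palindromic substring: "c" with length 1

1


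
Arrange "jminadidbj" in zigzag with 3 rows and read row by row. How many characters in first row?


Zigzag "jminadidbj" into 3 rows:
Placing characters:
  'j' => row 0
  'm' => row 1
  'i' => row 2
  'n' => row 1
  'a' => row 0
  'd' => row 1
  'i' => row 2
  'd' => row 1
  'b' => row 0
  'j' => row 1
Rows:
  Row 0: "jab"
  Row 1: "mnddj"
  Row 2: "ii"
First row length: 3

3


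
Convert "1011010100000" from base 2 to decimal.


Input: "1011010100000" in base 2
Positional expansion:
  Digit '1' (value 1) x 2^12 = 4096
  Digit '0' (value 0) x 2^11 = 0
  Digit '1' (value 1) x 2^10 = 1024
  Digit '1' (value 1) x 2^9 = 512
  Digit '0' (value 0) x 2^8 = 0
  Digit '1' (value 1) x 2^7 = 128
  Digit '0' (value 0) x 2^6 = 0
  Digit '1' (value 1) x 2^5 = 32
  Digit '0' (value 0) x 2^4 = 0
  Digit '0' (value 0) x 2^3 = 0
  Digit '0' (value 0) x 2^2 = 0
  Digit '0' (value 0) x 2^1 = 0
  Digit '0' (value 0) x 2^0 = 0
Sum = 5792

5792


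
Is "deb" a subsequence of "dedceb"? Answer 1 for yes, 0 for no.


Check if "deb" is a subsequence of "dedceb"
Greedy scan:
  Position 0 ('d'): matches sub[0] = 'd'
  Position 1 ('e'): matches sub[1] = 'e'
  Position 2 ('d'): no match needed
  Position 3 ('c'): no match needed
  Position 4 ('e'): no match needed
  Position 5 ('b'): matches sub[2] = 'b'
All 3 characters matched => is a subsequence

1


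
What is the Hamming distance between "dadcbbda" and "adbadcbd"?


Comparing "dadcbbda" and "adbadcbd" position by position:
  Position 0: 'd' vs 'a' => differ
  Position 1: 'a' vs 'd' => differ
  Position 2: 'd' vs 'b' => differ
  Position 3: 'c' vs 'a' => differ
  Position 4: 'b' vs 'd' => differ
  Position 5: 'b' vs 'c' => differ
  Position 6: 'd' vs 'b' => differ
  Position 7: 'a' vs 'd' => differ
Total differences (Hamming distance): 8

8


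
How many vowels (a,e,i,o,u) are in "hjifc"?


Input: hjifc
Checking each character:
  'h' at position 0: consonant
  'j' at position 1: consonant
  'i' at position 2: vowel (running total: 1)
  'f' at position 3: consonant
  'c' at position 4: consonant
Total vowels: 1

1


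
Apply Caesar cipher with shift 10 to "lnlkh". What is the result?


Caesar cipher: shift "lnlkh" by 10
  'l' (pos 11) + 10 = pos 21 = 'v'
  'n' (pos 13) + 10 = pos 23 = 'x'
  'l' (pos 11) + 10 = pos 21 = 'v'
  'k' (pos 10) + 10 = pos 20 = 'u'
  'h' (pos 7) + 10 = pos 17 = 'r'
Result: vxvur

vxvur


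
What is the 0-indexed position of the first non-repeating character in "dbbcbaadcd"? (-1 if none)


Input: dbbcbaadcd
Character frequencies:
  'a': 2
  'b': 3
  'c': 2
  'd': 3
Scanning left to right for freq == 1:
  Position 0 ('d'): freq=3, skip
  Position 1 ('b'): freq=3, skip
  Position 2 ('b'): freq=3, skip
  Position 3 ('c'): freq=2, skip
  Position 4 ('b'): freq=3, skip
  Position 5 ('a'): freq=2, skip
  Position 6 ('a'): freq=2, skip
  Position 7 ('d'): freq=3, skip
  Position 8 ('c'): freq=2, skip
  Position 9 ('d'): freq=3, skip
  No unique character found => answer = -1

-1


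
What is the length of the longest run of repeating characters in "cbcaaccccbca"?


Input: "cbcaaccccbca"
Scanning for longest run:
  Position 1 ('b'): new char, reset run to 1
  Position 2 ('c'): new char, reset run to 1
  Position 3 ('a'): new char, reset run to 1
  Position 4 ('a'): continues run of 'a', length=2
  Position 5 ('c'): new char, reset run to 1
  Position 6 ('c'): continues run of 'c', length=2
  Position 7 ('c'): continues run of 'c', length=3
  Position 8 ('c'): continues run of 'c', length=4
  Position 9 ('b'): new char, reset run to 1
  Position 10 ('c'): new char, reset run to 1
  Position 11 ('a'): new char, reset run to 1
Longest run: 'c' with length 4

4


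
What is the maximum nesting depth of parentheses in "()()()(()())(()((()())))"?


Input: "()()()(()())(()((()())))"
Tracking depth:
  Position 0 '(': depth becomes 1
  Position 1 ')': depth becomes 0
  Position 2 '(': depth becomes 1
  Position 3 ')': depth becomes 0
  Position 4 '(': depth becomes 1
  Position 5 ')': depth becomes 0
  Position 6 '(': depth becomes 1
  Position 7 '(': depth becomes 2
  Position 8 ')': depth becomes 1
  Position 9 '(': depth becomes 2
  Position 10 ')': depth becomes 1
  Position 11 ')': depth becomes 0
  Position 12 '(': depth becomes 1
  Position 13 '(': depth becomes 2
  Position 14 ')': depth becomes 1
  Position 15 '(': depth becomes 2
  Position 16 '(': depth becomes 3
  Position 17 '(': depth becomes 4
  Position 18 ')': depth becomes 3
  Position 19 '(': depth becomes 4
  Position 20 ')': depth becomes 3
  Position 21 ')': depth becomes 2
  Position 22 ')': depth becomes 1
  Position 23 ')': depth becomes 0
Maximum depth reached: 4

4


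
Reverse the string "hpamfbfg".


Input: hpamfbfg
Reading characters right to left:
  Position 7: 'g'
  Position 6: 'f'
  Position 5: 'b'
  Position 4: 'f'
  Position 3: 'm'
  Position 2: 'a'
  Position 1: 'p'
  Position 0: 'h'
Reversed: gfbfmaph

gfbfmaph


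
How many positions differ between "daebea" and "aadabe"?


Comparing "daebea" and "aadabe" position by position:
  Position 0: 'd' vs 'a' => DIFFER
  Position 1: 'a' vs 'a' => same
  Position 2: 'e' vs 'd' => DIFFER
  Position 3: 'b' vs 'a' => DIFFER
  Position 4: 'e' vs 'b' => DIFFER
  Position 5: 'a' vs 'e' => DIFFER
Positions that differ: 5

5


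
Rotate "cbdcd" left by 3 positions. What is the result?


Input: "cbdcd", rotate left by 3
First 3 characters: "cbd"
Remaining characters: "cd"
Concatenate remaining + first: "cd" + "cbd" = "cdcbd"

cdcbd


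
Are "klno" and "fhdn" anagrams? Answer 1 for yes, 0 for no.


Strings: "klno", "fhdn"
Sorted first:  klno
Sorted second: dfhn
Differ at position 0: 'k' vs 'd' => not anagrams

0


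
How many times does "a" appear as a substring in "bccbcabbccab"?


Searching for "a" in "bccbcabbccab"
Scanning each position:
  Position 0: "b" => no
  Position 1: "c" => no
  Position 2: "c" => no
  Position 3: "b" => no
  Position 4: "c" => no
  Position 5: "a" => MATCH
  Position 6: "b" => no
  Position 7: "b" => no
  Position 8: "c" => no
  Position 9: "c" => no
  Position 10: "a" => MATCH
  Position 11: "b" => no
Total occurrences: 2

2


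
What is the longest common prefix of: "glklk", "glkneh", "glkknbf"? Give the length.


Words: glklk, glkneh, glkknbf
  Position 0: all 'g' => match
  Position 1: all 'l' => match
  Position 2: all 'k' => match
  Position 3: ('l', 'n', 'k') => mismatch, stop
LCP = "glk" (length 3)

3


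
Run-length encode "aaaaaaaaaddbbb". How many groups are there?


Input: aaaaaaaaaddbbb
Scanning for consecutive runs:
  Group 1: 'a' x 9 (positions 0-8)
  Group 2: 'd' x 2 (positions 9-10)
  Group 3: 'b' x 3 (positions 11-13)
Total groups: 3

3


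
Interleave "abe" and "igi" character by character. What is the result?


Interleaving "abe" and "igi":
  Position 0: 'a' from first, 'i' from second => "ai"
  Position 1: 'b' from first, 'g' from second => "bg"
  Position 2: 'e' from first, 'i' from second => "ei"
Result: aibgei

aibgei


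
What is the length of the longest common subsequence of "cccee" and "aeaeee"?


LCS of "cccee" and "aeaeee"
DP table:
           a    e    a    e    e    e
      0    0    0    0    0    0    0
  c   0    0    0    0    0    0    0
  c   0    0    0    0    0    0    0
  c   0    0    0    0    0    0    0
  e   0    0    1    1    1    1    1
  e   0    0    1    1    2    2    2
LCS length = dp[5][6] = 2

2


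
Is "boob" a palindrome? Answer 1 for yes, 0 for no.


Input: boob
Reversed: boob
  Compare pos 0 ('b') with pos 3 ('b'): match
  Compare pos 1 ('o') with pos 2 ('o'): match
Result: palindrome

1


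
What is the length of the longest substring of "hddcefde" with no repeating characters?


Input: "hddcefde"
Sliding window (track last position of each char):
  Position 0 ('h'): window [0,0] length 1 -- new best
  Position 1 ('d'): window [0,1] length 2 -- new best
  Position 2 ('d'): repeat (last at 1), move window start to 2
  Position 2 ('d'): window [2,2] length 1
  Position 3 ('c'): window [2,3] length 2
  Position 4 ('e'): window [2,4] length 3 -- new best
  Position 5 ('f'): window [2,5] length 4 -- new best
  Position 6 ('d'): repeat (last at 2), move window start to 3
  Position 6 ('d'): window [3,6] length 4
  Position 7 ('e'): repeat (last at 4), move window start to 5
  Position 7 ('e'): window [5,7] length 3
Longest substring with no repeats: "dcef" with length 4

4


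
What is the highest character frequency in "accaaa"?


Input: accaaa
Character counts:
  'a': 4
  'c': 2
Maximum frequency: 4

4


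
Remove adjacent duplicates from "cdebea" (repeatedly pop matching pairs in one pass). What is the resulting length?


Input: cdebea
Stack-based adjacent duplicate removal:
  Read 'c': push. Stack: c
  Read 'd': push. Stack: cd
  Read 'e': push. Stack: cde
  Read 'b': push. Stack: cdeb
  Read 'e': push. Stack: cdebe
  Read 'a': push. Stack: cdebea
Final stack: "cdebea" (length 6)

6


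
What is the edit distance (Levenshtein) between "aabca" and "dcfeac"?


Computing edit distance: "aabca" -> "dcfeac"
DP table:
           d    c    f    e    a    c
      0    1    2    3    4    5    6
  a   1    1    2    3    4    4    5
  a   2    2    2    3    4    4    5
  b   3    3    3    3    4    5    5
  c   4    4    3    4    4    5    5
  a   5    5    4    4    5    4    5
Edit distance = dp[5][6] = 5

5


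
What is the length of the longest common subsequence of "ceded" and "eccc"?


LCS of "ceded" and "eccc"
DP table:
           e    c    c    c
      0    0    0    0    0
  c   0    0    1    1    1
  e   0    1    1    1    1
  d   0    1    1    1    1
  e   0    1    1    1    1
  d   0    1    1    1    1
LCS length = dp[5][4] = 1

1


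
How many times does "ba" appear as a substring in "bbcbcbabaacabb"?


Searching for "ba" in "bbcbcbabaacabb"
Scanning each position:
  Position 0: "bb" => no
  Position 1: "bc" => no
  Position 2: "cb" => no
  Position 3: "bc" => no
  Position 4: "cb" => no
  Position 5: "ba" => MATCH
  Position 6: "ab" => no
  Position 7: "ba" => MATCH
  Position 8: "aa" => no
  Position 9: "ac" => no
  Position 10: "ca" => no
  Position 11: "ab" => no
  Position 12: "bb" => no
Total occurrences: 2

2


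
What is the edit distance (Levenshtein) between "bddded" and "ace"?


Computing edit distance: "bddded" -> "ace"
DP table:
           a    c    e
      0    1    2    3
  b   1    1    2    3
  d   2    2    2    3
  d   3    3    3    3
  d   4    4    4    4
  e   5    5    5    4
  d   6    6    6    5
Edit distance = dp[6][3] = 5

5


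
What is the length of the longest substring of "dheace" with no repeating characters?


Input: "dheace"
Sliding window (track last position of each char):
  Position 0 ('d'): window [0,0] length 1 -- new best
  Position 1 ('h'): window [0,1] length 2 -- new best
  Position 2 ('e'): window [0,2] length 3 -- new best
  Position 3 ('a'): window [0,3] length 4 -- new best
  Position 4 ('c'): window [0,4] length 5 -- new best
  Position 5 ('e'): repeat (last at 2), move window start to 3
  Position 5 ('e'): window [3,5] length 3
Longest substring with no repeats: "dheac" with length 5

5


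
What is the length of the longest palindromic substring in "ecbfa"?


Input: "ecbfa"
Checking substrings for palindromes:
  No multi-char palindromic substrings found
Longest palindromic substring: "e" with length 1

1


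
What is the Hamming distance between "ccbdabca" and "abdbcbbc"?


Comparing "ccbdabca" and "abdbcbbc" position by position:
  Position 0: 'c' vs 'a' => differ
  Position 1: 'c' vs 'b' => differ
  Position 2: 'b' vs 'd' => differ
  Position 3: 'd' vs 'b' => differ
  Position 4: 'a' vs 'c' => differ
  Position 5: 'b' vs 'b' => same
  Position 6: 'c' vs 'b' => differ
  Position 7: 'a' vs 'c' => differ
Total differences (Hamming distance): 7

7


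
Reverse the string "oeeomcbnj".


Input: oeeomcbnj
Reading characters right to left:
  Position 8: 'j'
  Position 7: 'n'
  Position 6: 'b'
  Position 5: 'c'
  Position 4: 'm'
  Position 3: 'o'
  Position 2: 'e'
  Position 1: 'e'
  Position 0: 'o'
Reversed: jnbcmoeeo

jnbcmoeeo


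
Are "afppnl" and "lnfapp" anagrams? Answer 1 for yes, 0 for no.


Strings: "afppnl", "lnfapp"
Sorted first:  aflnpp
Sorted second: aflnpp
Sorted forms match => anagrams

1


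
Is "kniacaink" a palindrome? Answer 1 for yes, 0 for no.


Input: kniacaink
Reversed: kniacaink
  Compare pos 0 ('k') with pos 8 ('k'): match
  Compare pos 1 ('n') with pos 7 ('n'): match
  Compare pos 2 ('i') with pos 6 ('i'): match
  Compare pos 3 ('a') with pos 5 ('a'): match
Result: palindrome

1


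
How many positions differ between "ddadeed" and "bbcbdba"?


Comparing "ddadeed" and "bbcbdba" position by position:
  Position 0: 'd' vs 'b' => DIFFER
  Position 1: 'd' vs 'b' => DIFFER
  Position 2: 'a' vs 'c' => DIFFER
  Position 3: 'd' vs 'b' => DIFFER
  Position 4: 'e' vs 'd' => DIFFER
  Position 5: 'e' vs 'b' => DIFFER
  Position 6: 'd' vs 'a' => DIFFER
Positions that differ: 7

7


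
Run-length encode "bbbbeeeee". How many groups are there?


Input: bbbbeeeee
Scanning for consecutive runs:
  Group 1: 'b' x 4 (positions 0-3)
  Group 2: 'e' x 5 (positions 4-8)
Total groups: 2

2


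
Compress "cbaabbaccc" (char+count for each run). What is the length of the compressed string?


Input: cbaabbaccc
Runs:
  'c' x 1 => "c1"
  'b' x 1 => "b1"
  'a' x 2 => "a2"
  'b' x 2 => "b2"
  'a' x 1 => "a1"
  'c' x 3 => "c3"
Compressed: "c1b1a2b2a1c3"
Compressed length: 12

12


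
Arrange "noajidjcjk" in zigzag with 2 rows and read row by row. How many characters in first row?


Zigzag "noajidjcjk" into 2 rows:
Placing characters:
  'n' => row 0
  'o' => row 1
  'a' => row 0
  'j' => row 1
  'i' => row 0
  'd' => row 1
  'j' => row 0
  'c' => row 1
  'j' => row 0
  'k' => row 1
Rows:
  Row 0: "naijj"
  Row 1: "ojdck"
First row length: 5

5


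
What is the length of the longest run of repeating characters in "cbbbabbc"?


Input: "cbbbabbc"
Scanning for longest run:
  Position 1 ('b'): new char, reset run to 1
  Position 2 ('b'): continues run of 'b', length=2
  Position 3 ('b'): continues run of 'b', length=3
  Position 4 ('a'): new char, reset run to 1
  Position 5 ('b'): new char, reset run to 1
  Position 6 ('b'): continues run of 'b', length=2
  Position 7 ('c'): new char, reset run to 1
Longest run: 'b' with length 3

3


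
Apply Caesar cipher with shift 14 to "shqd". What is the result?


Caesar cipher: shift "shqd" by 14
  's' (pos 18) + 14 = pos 6 = 'g'
  'h' (pos 7) + 14 = pos 21 = 'v'
  'q' (pos 16) + 14 = pos 4 = 'e'
  'd' (pos 3) + 14 = pos 17 = 'r'
Result: gver

gver


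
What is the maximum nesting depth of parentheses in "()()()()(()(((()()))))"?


Input: "()()()()(()(((()()))))"
Tracking depth:
  Position 0 '(': depth becomes 1
  Position 1 ')': depth becomes 0
  Position 2 '(': depth becomes 1
  Position 3 ')': depth becomes 0
  Position 4 '(': depth becomes 1
  Position 5 ')': depth becomes 0
  Position 6 '(': depth becomes 1
  Position 7 ')': depth becomes 0
  Position 8 '(': depth becomes 1
  Position 9 '(': depth becomes 2
  Position 10 ')': depth becomes 1
  Position 11 '(': depth becomes 2
  Position 12 '(': depth becomes 3
  Position 13 '(': depth becomes 4
  Position 14 '(': depth becomes 5
  Position 15 ')': depth becomes 4
  Position 16 '(': depth becomes 5
  Position 17 ')': depth becomes 4
  Position 18 ')': depth becomes 3
  Position 19 ')': depth becomes 2
  Position 20 ')': depth becomes 1
  Position 21 ')': depth becomes 0
Maximum depth reached: 5

5


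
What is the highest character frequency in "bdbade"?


Input: bdbade
Character counts:
  'a': 1
  'b': 2
  'd': 2
  'e': 1
Maximum frequency: 2

2


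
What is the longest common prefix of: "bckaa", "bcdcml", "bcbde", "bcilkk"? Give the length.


Words: bckaa, bcdcml, bcbde, bcilkk
  Position 0: all 'b' => match
  Position 1: all 'c' => match
  Position 2: ('k', 'd', 'b', 'i') => mismatch, stop
LCP = "bc" (length 2)

2


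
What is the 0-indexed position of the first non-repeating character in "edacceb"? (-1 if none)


Input: edacceb
Character frequencies:
  'a': 1
  'b': 1
  'c': 2
  'd': 1
  'e': 2
Scanning left to right for freq == 1:
  Position 0 ('e'): freq=2, skip
  Position 1 ('d'): unique! => answer = 1

1


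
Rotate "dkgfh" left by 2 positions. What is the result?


Input: "dkgfh", rotate left by 2
First 2 characters: "dk"
Remaining characters: "gfh"
Concatenate remaining + first: "gfh" + "dk" = "gfhdk"

gfhdk


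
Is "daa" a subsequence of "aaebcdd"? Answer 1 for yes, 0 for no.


Check if "daa" is a subsequence of "aaebcdd"
Greedy scan:
  Position 0 ('a'): no match needed
  Position 1 ('a'): no match needed
  Position 2 ('e'): no match needed
  Position 3 ('b'): no match needed
  Position 4 ('c'): no match needed
  Position 5 ('d'): matches sub[0] = 'd'
  Position 6 ('d'): no match needed
Only matched 1/3 characters => not a subsequence

0


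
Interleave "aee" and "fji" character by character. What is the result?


Interleaving "aee" and "fji":
  Position 0: 'a' from first, 'f' from second => "af"
  Position 1: 'e' from first, 'j' from second => "ej"
  Position 2: 'e' from first, 'i' from second => "ei"
Result: afejei

afejei


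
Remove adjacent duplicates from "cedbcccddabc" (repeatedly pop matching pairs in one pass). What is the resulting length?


Input: cedbcccddabc
Stack-based adjacent duplicate removal:
  Read 'c': push. Stack: c
  Read 'e': push. Stack: ce
  Read 'd': push. Stack: ced
  Read 'b': push. Stack: cedb
  Read 'c': push. Stack: cedbc
  Read 'c': matches stack top 'c' => pop. Stack: cedb
  Read 'c': push. Stack: cedbc
  Read 'd': push. Stack: cedbcd
  Read 'd': matches stack top 'd' => pop. Stack: cedbc
  Read 'a': push. Stack: cedbca
  Read 'b': push. Stack: cedbcab
  Read 'c': push. Stack: cedbcabc
Final stack: "cedbcabc" (length 8)

8


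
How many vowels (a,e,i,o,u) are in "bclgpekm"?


Input: bclgpekm
Checking each character:
  'b' at position 0: consonant
  'c' at position 1: consonant
  'l' at position 2: consonant
  'g' at position 3: consonant
  'p' at position 4: consonant
  'e' at position 5: vowel (running total: 1)
  'k' at position 6: consonant
  'm' at position 7: consonant
Total vowels: 1

1


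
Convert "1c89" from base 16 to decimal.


Input: "1c89" in base 16
Positional expansion:
  Digit '1' (value 1) x 16^3 = 4096
  Digit 'c' (value 12) x 16^2 = 3072
  Digit '8' (value 8) x 16^1 = 128
  Digit '9' (value 9) x 16^0 = 9
Sum = 7305

7305


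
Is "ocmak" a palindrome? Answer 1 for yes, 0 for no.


Input: ocmak
Reversed: kamco
  Compare pos 0 ('o') with pos 4 ('k'): MISMATCH
  Compare pos 1 ('c') with pos 3 ('a'): MISMATCH
Result: not a palindrome

0


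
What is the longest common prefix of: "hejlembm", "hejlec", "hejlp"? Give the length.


Words: hejlembm, hejlec, hejlp
  Position 0: all 'h' => match
  Position 1: all 'e' => match
  Position 2: all 'j' => match
  Position 3: all 'l' => match
  Position 4: ('e', 'e', 'p') => mismatch, stop
LCP = "hejl" (length 4)

4


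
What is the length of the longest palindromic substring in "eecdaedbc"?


Input: "eecdaedbc"
Checking substrings for palindromes:
  [0:2] "ee" (len 2) => palindrome
Longest palindromic substring: "ee" with length 2

2


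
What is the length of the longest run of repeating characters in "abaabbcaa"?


Input: "abaabbcaa"
Scanning for longest run:
  Position 1 ('b'): new char, reset run to 1
  Position 2 ('a'): new char, reset run to 1
  Position 3 ('a'): continues run of 'a', length=2
  Position 4 ('b'): new char, reset run to 1
  Position 5 ('b'): continues run of 'b', length=2
  Position 6 ('c'): new char, reset run to 1
  Position 7 ('a'): new char, reset run to 1
  Position 8 ('a'): continues run of 'a', length=2
Longest run: 'a' with length 2

2


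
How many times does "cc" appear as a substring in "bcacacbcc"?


Searching for "cc" in "bcacacbcc"
Scanning each position:
  Position 0: "bc" => no
  Position 1: "ca" => no
  Position 2: "ac" => no
  Position 3: "ca" => no
  Position 4: "ac" => no
  Position 5: "cb" => no
  Position 6: "bc" => no
  Position 7: "cc" => MATCH
Total occurrences: 1

1


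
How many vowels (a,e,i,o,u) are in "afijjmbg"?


Input: afijjmbg
Checking each character:
  'a' at position 0: vowel (running total: 1)
  'f' at position 1: consonant
  'i' at position 2: vowel (running total: 2)
  'j' at position 3: consonant
  'j' at position 4: consonant
  'm' at position 5: consonant
  'b' at position 6: consonant
  'g' at position 7: consonant
Total vowels: 2

2


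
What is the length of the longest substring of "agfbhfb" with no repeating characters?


Input: "agfbhfb"
Sliding window (track last position of each char):
  Position 0 ('a'): window [0,0] length 1 -- new best
  Position 1 ('g'): window [0,1] length 2 -- new best
  Position 2 ('f'): window [0,2] length 3 -- new best
  Position 3 ('b'): window [0,3] length 4 -- new best
  Position 4 ('h'): window [0,4] length 5 -- new best
  Position 5 ('f'): repeat (last at 2), move window start to 3
  Position 5 ('f'): window [3,5] length 3
  Position 6 ('b'): repeat (last at 3), move window start to 4
  Position 6 ('b'): window [4,6] length 3
Longest substring with no repeats: "agfbh" with length 5

5


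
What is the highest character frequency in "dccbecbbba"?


Input: dccbecbbba
Character counts:
  'a': 1
  'b': 4
  'c': 3
  'd': 1
  'e': 1
Maximum frequency: 4

4


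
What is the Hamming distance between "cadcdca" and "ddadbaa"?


Comparing "cadcdca" and "ddadbaa" position by position:
  Position 0: 'c' vs 'd' => differ
  Position 1: 'a' vs 'd' => differ
  Position 2: 'd' vs 'a' => differ
  Position 3: 'c' vs 'd' => differ
  Position 4: 'd' vs 'b' => differ
  Position 5: 'c' vs 'a' => differ
  Position 6: 'a' vs 'a' => same
Total differences (Hamming distance): 6

6


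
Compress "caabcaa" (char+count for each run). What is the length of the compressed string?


Input: caabcaa
Runs:
  'c' x 1 => "c1"
  'a' x 2 => "a2"
  'b' x 1 => "b1"
  'c' x 1 => "c1"
  'a' x 2 => "a2"
Compressed: "c1a2b1c1a2"
Compressed length: 10

10


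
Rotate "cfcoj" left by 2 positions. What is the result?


Input: "cfcoj", rotate left by 2
First 2 characters: "cf"
Remaining characters: "coj"
Concatenate remaining + first: "coj" + "cf" = "cojcf"

cojcf


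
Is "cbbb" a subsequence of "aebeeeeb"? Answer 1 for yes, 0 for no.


Check if "cbbb" is a subsequence of "aebeeeeb"
Greedy scan:
  Position 0 ('a'): no match needed
  Position 1 ('e'): no match needed
  Position 2 ('b'): no match needed
  Position 3 ('e'): no match needed
  Position 4 ('e'): no match needed
  Position 5 ('e'): no match needed
  Position 6 ('e'): no match needed
  Position 7 ('b'): no match needed
Only matched 0/4 characters => not a subsequence

0


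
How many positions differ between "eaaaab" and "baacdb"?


Comparing "eaaaab" and "baacdb" position by position:
  Position 0: 'e' vs 'b' => DIFFER
  Position 1: 'a' vs 'a' => same
  Position 2: 'a' vs 'a' => same
  Position 3: 'a' vs 'c' => DIFFER
  Position 4: 'a' vs 'd' => DIFFER
  Position 5: 'b' vs 'b' => same
Positions that differ: 3

3


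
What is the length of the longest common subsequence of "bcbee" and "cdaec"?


LCS of "bcbee" and "cdaec"
DP table:
           c    d    a    e    c
      0    0    0    0    0    0
  b   0    0    0    0    0    0
  c   0    1    1    1    1    1
  b   0    1    1    1    1    1
  e   0    1    1    1    2    2
  e   0    1    1    1    2    2
LCS length = dp[5][5] = 2

2


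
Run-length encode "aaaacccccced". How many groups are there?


Input: aaaacccccced
Scanning for consecutive runs:
  Group 1: 'a' x 4 (positions 0-3)
  Group 2: 'c' x 6 (positions 4-9)
  Group 3: 'e' x 1 (positions 10-10)
  Group 4: 'd' x 1 (positions 11-11)
Total groups: 4

4


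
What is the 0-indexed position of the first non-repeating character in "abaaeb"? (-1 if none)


Input: abaaeb
Character frequencies:
  'a': 3
  'b': 2
  'e': 1
Scanning left to right for freq == 1:
  Position 0 ('a'): freq=3, skip
  Position 1 ('b'): freq=2, skip
  Position 2 ('a'): freq=3, skip
  Position 3 ('a'): freq=3, skip
  Position 4 ('e'): unique! => answer = 4

4


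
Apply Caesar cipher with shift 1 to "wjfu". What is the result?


Caesar cipher: shift "wjfu" by 1
  'w' (pos 22) + 1 = pos 23 = 'x'
  'j' (pos 9) + 1 = pos 10 = 'k'
  'f' (pos 5) + 1 = pos 6 = 'g'
  'u' (pos 20) + 1 = pos 21 = 'v'
Result: xkgv

xkgv


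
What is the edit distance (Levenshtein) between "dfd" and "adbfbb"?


Computing edit distance: "dfd" -> "adbfbb"
DP table:
           a    d    b    f    b    b
      0    1    2    3    4    5    6
  d   1    1    1    2    3    4    5
  f   2    2    2    2    2    3    4
  d   3    3    2    3    3    3    4
Edit distance = dp[3][6] = 4

4


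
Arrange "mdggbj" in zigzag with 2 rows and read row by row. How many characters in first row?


Zigzag "mdggbj" into 2 rows:
Placing characters:
  'm' => row 0
  'd' => row 1
  'g' => row 0
  'g' => row 1
  'b' => row 0
  'j' => row 1
Rows:
  Row 0: "mgb"
  Row 1: "dgj"
First row length: 3

3


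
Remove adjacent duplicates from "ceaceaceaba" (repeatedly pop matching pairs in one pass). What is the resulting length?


Input: ceaceaceaba
Stack-based adjacent duplicate removal:
  Read 'c': push. Stack: c
  Read 'e': push. Stack: ce
  Read 'a': push. Stack: cea
  Read 'c': push. Stack: ceac
  Read 'e': push. Stack: ceace
  Read 'a': push. Stack: ceacea
  Read 'c': push. Stack: ceaceac
  Read 'e': push. Stack: ceaceace
  Read 'a': push. Stack: ceaceacea
  Read 'b': push. Stack: ceaceaceab
  Read 'a': push. Stack: ceaceaceaba
Final stack: "ceaceaceaba" (length 11)

11


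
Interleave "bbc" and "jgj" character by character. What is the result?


Interleaving "bbc" and "jgj":
  Position 0: 'b' from first, 'j' from second => "bj"
  Position 1: 'b' from first, 'g' from second => "bg"
  Position 2: 'c' from first, 'j' from second => "cj"
Result: bjbgcj

bjbgcj


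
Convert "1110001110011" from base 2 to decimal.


Input: "1110001110011" in base 2
Positional expansion:
  Digit '1' (value 1) x 2^12 = 4096
  Digit '1' (value 1) x 2^11 = 2048
  Digit '1' (value 1) x 2^10 = 1024
  Digit '0' (value 0) x 2^9 = 0
  Digit '0' (value 0) x 2^8 = 0
  Digit '0' (value 0) x 2^7 = 0
  Digit '1' (value 1) x 2^6 = 64
  Digit '1' (value 1) x 2^5 = 32
  Digit '1' (value 1) x 2^4 = 16
  Digit '0' (value 0) x 2^3 = 0
  Digit '0' (value 0) x 2^2 = 0
  Digit '1' (value 1) x 2^1 = 2
  Digit '1' (value 1) x 2^0 = 1
Sum = 7283

7283


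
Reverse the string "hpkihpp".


Input: hpkihpp
Reading characters right to left:
  Position 6: 'p'
  Position 5: 'p'
  Position 4: 'h'
  Position 3: 'i'
  Position 2: 'k'
  Position 1: 'p'
  Position 0: 'h'
Reversed: pphikph

pphikph


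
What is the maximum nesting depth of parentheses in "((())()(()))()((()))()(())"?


Input: "((())()(()))()((()))()(())"
Tracking depth:
  Position 0 '(': depth becomes 1
  Position 1 '(': depth becomes 2
  Position 2 '(': depth becomes 3
  Position 3 ')': depth becomes 2
  Position 4 ')': depth becomes 1
  Position 5 '(': depth becomes 2
  Position 6 ')': depth becomes 1
  Position 7 '(': depth becomes 2
  Position 8 '(': depth becomes 3
  Position 9 ')': depth becomes 2
  Position 10 ')': depth becomes 1
  Position 11 ')': depth becomes 0
  Position 12 '(': depth becomes 1
  Position 13 ')': depth becomes 0
  Position 14 '(': depth becomes 1
  Position 15 '(': depth becomes 2
  Position 16 '(': depth becomes 3
  Position 17 ')': depth becomes 2
  Position 18 ')': depth becomes 1
  Position 19 ')': depth becomes 0
  Position 20 '(': depth becomes 1
  Position 21 ')': depth becomes 0
  Position 22 '(': depth becomes 1
  Position 23 '(': depth becomes 2
  Position 24 ')': depth becomes 1
  Position 25 ')': depth becomes 0
Maximum depth reached: 3

3


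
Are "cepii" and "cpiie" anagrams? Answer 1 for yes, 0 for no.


Strings: "cepii", "cpiie"
Sorted first:  ceiip
Sorted second: ceiip
Sorted forms match => anagrams

1


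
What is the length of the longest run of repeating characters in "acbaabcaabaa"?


Input: "acbaabcaabaa"
Scanning for longest run:
  Position 1 ('c'): new char, reset run to 1
  Position 2 ('b'): new char, reset run to 1
  Position 3 ('a'): new char, reset run to 1
  Position 4 ('a'): continues run of 'a', length=2
  Position 5 ('b'): new char, reset run to 1
  Position 6 ('c'): new char, reset run to 1
  Position 7 ('a'): new char, reset run to 1
  Position 8 ('a'): continues run of 'a', length=2
  Position 9 ('b'): new char, reset run to 1
  Position 10 ('a'): new char, reset run to 1
  Position 11 ('a'): continues run of 'a', length=2
Longest run: 'a' with length 2

2


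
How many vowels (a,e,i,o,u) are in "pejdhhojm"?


Input: pejdhhojm
Checking each character:
  'p' at position 0: consonant
  'e' at position 1: vowel (running total: 1)
  'j' at position 2: consonant
  'd' at position 3: consonant
  'h' at position 4: consonant
  'h' at position 5: consonant
  'o' at position 6: vowel (running total: 2)
  'j' at position 7: consonant
  'm' at position 8: consonant
Total vowels: 2

2


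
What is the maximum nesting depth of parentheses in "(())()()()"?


Input: "(())()()()"
Tracking depth:
  Position 0 '(': depth becomes 1
  Position 1 '(': depth becomes 2
  Position 2 ')': depth becomes 1
  Position 3 ')': depth becomes 0
  Position 4 '(': depth becomes 1
  Position 5 ')': depth becomes 0
  Position 6 '(': depth becomes 1
  Position 7 ')': depth becomes 0
  Position 8 '(': depth becomes 1
  Position 9 ')': depth becomes 0
Maximum depth reached: 2

2


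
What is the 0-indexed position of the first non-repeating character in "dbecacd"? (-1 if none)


Input: dbecacd
Character frequencies:
  'a': 1
  'b': 1
  'c': 2
  'd': 2
  'e': 1
Scanning left to right for freq == 1:
  Position 0 ('d'): freq=2, skip
  Position 1 ('b'): unique! => answer = 1

1


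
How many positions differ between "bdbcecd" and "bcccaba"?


Comparing "bdbcecd" and "bcccaba" position by position:
  Position 0: 'b' vs 'b' => same
  Position 1: 'd' vs 'c' => DIFFER
  Position 2: 'b' vs 'c' => DIFFER
  Position 3: 'c' vs 'c' => same
  Position 4: 'e' vs 'a' => DIFFER
  Position 5: 'c' vs 'b' => DIFFER
  Position 6: 'd' vs 'a' => DIFFER
Positions that differ: 5

5


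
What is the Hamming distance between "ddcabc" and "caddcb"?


Comparing "ddcabc" and "caddcb" position by position:
  Position 0: 'd' vs 'c' => differ
  Position 1: 'd' vs 'a' => differ
  Position 2: 'c' vs 'd' => differ
  Position 3: 'a' vs 'd' => differ
  Position 4: 'b' vs 'c' => differ
  Position 5: 'c' vs 'b' => differ
Total differences (Hamming distance): 6

6


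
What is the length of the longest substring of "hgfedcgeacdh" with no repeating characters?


Input: "hgfedcgeacdh"
Sliding window (track last position of each char):
  Position 0 ('h'): window [0,0] length 1 -- new best
  Position 1 ('g'): window [0,1] length 2 -- new best
  Position 2 ('f'): window [0,2] length 3 -- new best
  Position 3 ('e'): window [0,3] length 4 -- new best
  Position 4 ('d'): window [0,4] length 5 -- new best
  Position 5 ('c'): window [0,5] length 6 -- new best
  Position 6 ('g'): repeat (last at 1), move window start to 2
  Position 6 ('g'): window [2,6] length 5
  Position 7 ('e'): repeat (last at 3), move window start to 4
  Position 7 ('e'): window [4,7] length 4
  Position 8 ('a'): window [4,8] length 5
  Position 9 ('c'): repeat (last at 5), move window start to 6
  Position 9 ('c'): window [6,9] length 4
  Position 10 ('d'): window [6,10] length 5
  Position 11 ('h'): window [6,11] length 6
Longest substring with no repeats: "hgfedc" with length 6

6


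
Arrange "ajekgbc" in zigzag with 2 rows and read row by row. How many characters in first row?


Zigzag "ajekgbc" into 2 rows:
Placing characters:
  'a' => row 0
  'j' => row 1
  'e' => row 0
  'k' => row 1
  'g' => row 0
  'b' => row 1
  'c' => row 0
Rows:
  Row 0: "aegc"
  Row 1: "jkb"
First row length: 4

4


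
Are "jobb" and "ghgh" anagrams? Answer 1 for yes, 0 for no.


Strings: "jobb", "ghgh"
Sorted first:  bbjo
Sorted second: gghh
Differ at position 0: 'b' vs 'g' => not anagrams

0


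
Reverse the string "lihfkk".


Input: lihfkk
Reading characters right to left:
  Position 5: 'k'
  Position 4: 'k'
  Position 3: 'f'
  Position 2: 'h'
  Position 1: 'i'
  Position 0: 'l'
Reversed: kkfhil

kkfhil


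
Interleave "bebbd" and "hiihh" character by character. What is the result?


Interleaving "bebbd" and "hiihh":
  Position 0: 'b' from first, 'h' from second => "bh"
  Position 1: 'e' from first, 'i' from second => "ei"
  Position 2: 'b' from first, 'i' from second => "bi"
  Position 3: 'b' from first, 'h' from second => "bh"
  Position 4: 'd' from first, 'h' from second => "dh"
Result: bheibibhdh

bheibibhdh


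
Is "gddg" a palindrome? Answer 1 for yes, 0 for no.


Input: gddg
Reversed: gddg
  Compare pos 0 ('g') with pos 3 ('g'): match
  Compare pos 1 ('d') with pos 2 ('d'): match
Result: palindrome

1


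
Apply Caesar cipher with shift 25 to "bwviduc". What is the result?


Caesar cipher: shift "bwviduc" by 25
  'b' (pos 1) + 25 = pos 0 = 'a'
  'w' (pos 22) + 25 = pos 21 = 'v'
  'v' (pos 21) + 25 = pos 20 = 'u'
  'i' (pos 8) + 25 = pos 7 = 'h'
  'd' (pos 3) + 25 = pos 2 = 'c'
  'u' (pos 20) + 25 = pos 19 = 't'
  'c' (pos 2) + 25 = pos 1 = 'b'
Result: avuhctb

avuhctb


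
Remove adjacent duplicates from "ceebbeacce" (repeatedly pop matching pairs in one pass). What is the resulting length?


Input: ceebbeacce
Stack-based adjacent duplicate removal:
  Read 'c': push. Stack: c
  Read 'e': push. Stack: ce
  Read 'e': matches stack top 'e' => pop. Stack: c
  Read 'b': push. Stack: cb
  Read 'b': matches stack top 'b' => pop. Stack: c
  Read 'e': push. Stack: ce
  Read 'a': push. Stack: cea
  Read 'c': push. Stack: ceac
  Read 'c': matches stack top 'c' => pop. Stack: cea
  Read 'e': push. Stack: ceae
Final stack: "ceae" (length 4)

4


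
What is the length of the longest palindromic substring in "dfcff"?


Input: "dfcff"
Checking substrings for palindromes:
  [1:4] "fcf" (len 3) => palindrome
  [3:5] "ff" (len 2) => palindrome
Longest palindromic substring: "fcf" with length 3

3


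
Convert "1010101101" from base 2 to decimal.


Input: "1010101101" in base 2
Positional expansion:
  Digit '1' (value 1) x 2^9 = 512
  Digit '0' (value 0) x 2^8 = 0
  Digit '1' (value 1) x 2^7 = 128
  Digit '0' (value 0) x 2^6 = 0
  Digit '1' (value 1) x 2^5 = 32
  Digit '0' (value 0) x 2^4 = 0
  Digit '1' (value 1) x 2^3 = 8
  Digit '1' (value 1) x 2^2 = 4
  Digit '0' (value 0) x 2^1 = 0
  Digit '1' (value 1) x 2^0 = 1
Sum = 685

685


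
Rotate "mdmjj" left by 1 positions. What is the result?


Input: "mdmjj", rotate left by 1
First 1 characters: "m"
Remaining characters: "dmjj"
Concatenate remaining + first: "dmjj" + "m" = "dmjjm"

dmjjm


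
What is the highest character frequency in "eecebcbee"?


Input: eecebcbee
Character counts:
  'b': 2
  'c': 2
  'e': 5
Maximum frequency: 5

5


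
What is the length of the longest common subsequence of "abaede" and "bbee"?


LCS of "abaede" and "bbee"
DP table:
           b    b    e    e
      0    0    0    0    0
  a   0    0    0    0    0
  b   0    1    1    1    1
  a   0    1    1    1    1
  e   0    1    1    2    2
  d   0    1    1    2    2
  e   0    1    1    2    3
LCS length = dp[6][4] = 3

3


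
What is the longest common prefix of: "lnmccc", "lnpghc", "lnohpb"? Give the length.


Words: lnmccc, lnpghc, lnohpb
  Position 0: all 'l' => match
  Position 1: all 'n' => match
  Position 2: ('m', 'p', 'o') => mismatch, stop
LCP = "ln" (length 2)

2


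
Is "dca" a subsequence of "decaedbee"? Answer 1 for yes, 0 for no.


Check if "dca" is a subsequence of "decaedbee"
Greedy scan:
  Position 0 ('d'): matches sub[0] = 'd'
  Position 1 ('e'): no match needed
  Position 2 ('c'): matches sub[1] = 'c'
  Position 3 ('a'): matches sub[2] = 'a'
  Position 4 ('e'): no match needed
  Position 5 ('d'): no match needed
  Position 6 ('b'): no match needed
  Position 7 ('e'): no match needed
  Position 8 ('e'): no match needed
All 3 characters matched => is a subsequence

1


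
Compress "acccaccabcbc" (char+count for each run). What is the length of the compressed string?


Input: acccaccabcbc
Runs:
  'a' x 1 => "a1"
  'c' x 3 => "c3"
  'a' x 1 => "a1"
  'c' x 2 => "c2"
  'a' x 1 => "a1"
  'b' x 1 => "b1"
  'c' x 1 => "c1"
  'b' x 1 => "b1"
  'c' x 1 => "c1"
Compressed: "a1c3a1c2a1b1c1b1c1"
Compressed length: 18

18


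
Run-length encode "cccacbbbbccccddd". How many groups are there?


Input: cccacbbbbccccddd
Scanning for consecutive runs:
  Group 1: 'c' x 3 (positions 0-2)
  Group 2: 'a' x 1 (positions 3-3)
  Group 3: 'c' x 1 (positions 4-4)
  Group 4: 'b' x 4 (positions 5-8)
  Group 5: 'c' x 4 (positions 9-12)
  Group 6: 'd' x 3 (positions 13-15)
Total groups: 6

6


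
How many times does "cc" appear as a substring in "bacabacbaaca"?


Searching for "cc" in "bacabacbaaca"
Scanning each position:
  Position 0: "ba" => no
  Position 1: "ac" => no
  Position 2: "ca" => no
  Position 3: "ab" => no
  Position 4: "ba" => no
  Position 5: "ac" => no
  Position 6: "cb" => no
  Position 7: "ba" => no
  Position 8: "aa" => no
  Position 9: "ac" => no
  Position 10: "ca" => no
Total occurrences: 0

0


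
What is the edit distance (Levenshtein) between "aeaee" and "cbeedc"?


Computing edit distance: "aeaee" -> "cbeedc"
DP table:
           c    b    e    e    d    c
      0    1    2    3    4    5    6
  a   1    1    2    3    4    5    6
  e   2    2    2    2    3    4    5
  a   3    3    3    3    3    4    5
  e   4    4    4    3    3    4    5
  e   5    5    5    4    3    4    5
Edit distance = dp[5][6] = 5

5


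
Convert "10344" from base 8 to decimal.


Input: "10344" in base 8
Positional expansion:
  Digit '1' (value 1) x 8^4 = 4096
  Digit '0' (value 0) x 8^3 = 0
  Digit '3' (value 3) x 8^2 = 192
  Digit '4' (value 4) x 8^1 = 32
  Digit '4' (value 4) x 8^0 = 4
Sum = 4324

4324


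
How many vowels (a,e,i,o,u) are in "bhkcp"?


Input: bhkcp
Checking each character:
  'b' at position 0: consonant
  'h' at position 1: consonant
  'k' at position 2: consonant
  'c' at position 3: consonant
  'p' at position 4: consonant
Total vowels: 0

0
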